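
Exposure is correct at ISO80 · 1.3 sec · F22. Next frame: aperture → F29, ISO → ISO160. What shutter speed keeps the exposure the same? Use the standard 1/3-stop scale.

Aperture: f/22 → f/25 → f/29 — 2/3 stop narrower (darker).
ISO: 80 → 100 → 125 → 160 — 1 stop raised (brighter).
Net change so far: 1/3 stop brighter. Offset with the shutter speed: 1.3 → 1.

1 s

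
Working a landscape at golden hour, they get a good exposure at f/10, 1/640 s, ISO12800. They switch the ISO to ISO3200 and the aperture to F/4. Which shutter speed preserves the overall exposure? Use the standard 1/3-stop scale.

1/1000s

ISO: 12800 → 10000 → 8000 → 6400 → 5000 → 4000 → 3200 — 2 stops lower (darker).
Aperture: f/10 → f/9 → f/8 → f/7.1 → f/6.3 → f/5.6 → f/5 → f/4.5 → f/4 — 2 2/3 stops opened up (brighter).
Net change so far: 2/3 stop brighter. Offset with the shutter speed: 1/640 → 1/800 → 1/1000.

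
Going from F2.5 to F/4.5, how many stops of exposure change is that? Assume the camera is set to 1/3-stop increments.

1 2/3 stops

f/2.5 → f/2.8 → f/3.2 → f/3.5 → f/4 → f/4.5 — count the steps: 5 third-stops = 1 2/3 stops.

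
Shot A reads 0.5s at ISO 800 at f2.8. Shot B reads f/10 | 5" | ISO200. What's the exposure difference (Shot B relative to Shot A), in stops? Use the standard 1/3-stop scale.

2 1/3 stops darker

Aperture: f/2.8 → f/3.2 → f/3.5 → f/4 → f/4.5 → f/5 → f/5.6 → f/6.3 → f/7.1 → f/8 → f/9 → f/10 — 3 2/3 stops narrower (darker).
Shutter speed: 0.5 → 0.6 → 0.8 → 1 → 1.3 → 1.6 → 2 → 2.5 → 3.2 → 4 → 5 — 3 1/3 stops longer (brighter).
ISO: 800 → 640 → 500 → 400 → 320 → 250 → 200 — 2 stops dropped (darker).
Net: −3 2/3 +3 1/3 −2 = −2 1/3 stops.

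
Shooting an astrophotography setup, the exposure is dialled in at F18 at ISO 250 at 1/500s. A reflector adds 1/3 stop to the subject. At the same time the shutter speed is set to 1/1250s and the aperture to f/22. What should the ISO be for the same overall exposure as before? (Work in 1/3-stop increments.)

Scene light: 1/3 stop brighter.
Shutter speed: 1/500 → 1/640 → 1/800 → 1/1000 → 1/1250 — 1 1/3 stops faster (darker).
Aperture: f/18 → f/20 → f/22 — 2/3 stop narrower (darker).
Net so far: 1 2/3 stops darker. ISO: 250 → 320 → 400 → 500 → 640 → 800.

ISO 800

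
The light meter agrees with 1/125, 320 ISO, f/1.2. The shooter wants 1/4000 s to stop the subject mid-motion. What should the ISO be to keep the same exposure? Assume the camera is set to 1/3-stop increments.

Shutter speed: 1/125 → 1/160 → 1/200 → 1/250 → 1/320 → 1/400 → 1/500 → 1/640 → 1/800 → 1/1000 → 1/1250 → 1/1600 → 1/2000 → 1/2500 → 1/3200 → 1/4000 — 5 stops shorter (darker).
Need 5 stops brighter from the ISO: 320 → 400 → 500 → 640 → 800 → 1000 → 1250 → 1600 → 2000 → 2500 → 3200 → 4000 → 5000 → 6400 → 8000 → 10000.

ISO 10000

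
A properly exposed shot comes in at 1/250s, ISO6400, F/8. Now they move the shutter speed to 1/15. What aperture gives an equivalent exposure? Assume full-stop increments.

f/32

Shutter speed: 1/250 → 1/125 → 1/60 → 1/30 → 1/15 — 4 stops longer (brighter).
Need 4 stops darker from the aperture: f/8 → f/11 → f/16 → f/22 → f/32.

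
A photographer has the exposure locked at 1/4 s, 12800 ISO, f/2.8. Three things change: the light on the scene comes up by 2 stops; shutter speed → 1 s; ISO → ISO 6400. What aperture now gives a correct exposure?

f/8

Scene light: 2 stops brighter.
Shutter speed: 1/4 → 1/2 → 1 — 2 stops slower (brighter).
ISO: 12800 → 6400 — 1 stop dropped (darker).
Net so far: 3 stops brighter. Aperture: f/2.8 → f/4 → f/5.6 → f/8.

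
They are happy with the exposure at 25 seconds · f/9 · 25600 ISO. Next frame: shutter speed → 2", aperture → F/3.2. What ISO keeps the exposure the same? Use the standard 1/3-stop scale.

ISO 40000

Shutter speed: 25 → 20 → 15 → 13 → 10 → 8 → 6 → 5 → 4 → 3.2 → 2.5 → 2 — 3 2/3 stops faster (darker).
Aperture: f/9 → f/8 → f/7.1 → f/6.3 → f/5.6 → f/5 → f/4.5 → f/4 → f/3.5 → f/3.2 — 3 stops wider (brighter).
Net change so far: 2/3 stop darker. Offset with the ISO: 25600 → 32000 → 40000.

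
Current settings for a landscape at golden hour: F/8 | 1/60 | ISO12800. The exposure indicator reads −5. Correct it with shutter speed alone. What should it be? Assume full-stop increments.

Underexposed by 5 stops → need 5 stops brighter.
Shutter speed: 1/60 → 1/30 → 1/15 → 1/8 → 1/4 → 1/2.

1/2s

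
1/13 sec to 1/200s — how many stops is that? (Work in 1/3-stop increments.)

4 stops

1/13 → 1/15 → 1/20 → 1/25 → 1/30 → 1/40 → 1/50 → 1/60 → 1/80 → 1/100 → 1/125 → 1/160 → 1/200 — count the steps: 12 third-stops = 4 stops.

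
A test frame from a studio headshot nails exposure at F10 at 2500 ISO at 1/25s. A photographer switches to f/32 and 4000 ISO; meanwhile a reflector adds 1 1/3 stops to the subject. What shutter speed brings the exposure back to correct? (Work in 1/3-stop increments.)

Scene light: 1 1/3 stops brighter.
Aperture: f/10 → f/11 → f/13 → f/14 → f/16 → f/18 → f/20 → f/22 → f/25 → f/29 → f/32 — 3 1/3 stops smaller aperture (darker).
ISO: 2500 → 3200 → 4000 — 2/3 stop higher (brighter).
Net so far: 1 1/3 stops darker. Shutter speed: 1/25 → 1/20 → 1/15 → 1/13 → 1/10.

1/10s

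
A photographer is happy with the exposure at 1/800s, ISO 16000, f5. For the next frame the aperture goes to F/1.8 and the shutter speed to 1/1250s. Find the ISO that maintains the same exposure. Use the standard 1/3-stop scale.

ISO 3200

Aperture: f/5 → f/4.5 → f/4 → f/3.5 → f/3.2 → f/2.8 → f/2.5 → f/2.2 → f/2 → f/1.8 — 3 stops wider (brighter).
Shutter speed: 1/800 → 1/1000 → 1/1250 — 2/3 stop shorter (darker).
Net change so far: 2 1/3 stops brighter. Offset with the ISO: 16000 → 12800 → 10000 → 8000 → 6400 → 5000 → 4000 → 3200.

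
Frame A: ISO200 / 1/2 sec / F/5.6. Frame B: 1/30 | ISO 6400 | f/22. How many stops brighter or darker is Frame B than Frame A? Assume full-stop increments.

3 stops darker

Aperture: f/5.6 → f/8 → f/11 → f/16 → f/22 — 4 stops stopped down (darker).
Shutter speed: 1/2 → 1/4 → 1/8 → 1/15 → 1/30 — 4 stops shorter (darker).
ISO: 200 → 400 → 800 → 1600 → 3200 → 6400 — 5 stops higher (brighter).
Net: −4 −4 +5 = −3 stops.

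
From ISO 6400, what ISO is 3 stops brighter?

ISO 51200

ISO: 6400 → 12800 → 25600 → 51200 — 3 stops higher (brighter).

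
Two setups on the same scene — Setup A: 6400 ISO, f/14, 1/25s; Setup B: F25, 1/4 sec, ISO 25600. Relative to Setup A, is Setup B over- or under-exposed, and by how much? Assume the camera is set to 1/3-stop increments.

Aperture: f/14 → f/16 → f/18 → f/20 → f/22 → f/25 — 1 2/3 stops smaller aperture (darker).
Shutter speed: 1/25 → 1/20 → 1/15 → 1/13 → 1/10 → 1/8 → 1/6 → 1/5 → 1/4 — 2 2/3 stops longer (brighter).
ISO: 6400 → 8000 → 10000 → 12800 → 16000 → 20000 → 25600 — 2 stops higher (brighter).
Net: −1 2/3 +2 2/3 +2 = +3 stops.

3 stops brighter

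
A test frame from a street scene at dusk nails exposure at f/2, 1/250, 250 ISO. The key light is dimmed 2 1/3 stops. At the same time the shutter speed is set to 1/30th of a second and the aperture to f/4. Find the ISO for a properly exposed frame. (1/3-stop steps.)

ISO 640

Scene light: 2 1/3 stops darker.
Shutter speed: 1/250 → 1/200 → 1/160 → 1/125 → 1/100 → 1/80 → 1/60 → 1/50 → 1/40 → 1/30 — 3 stops slower (brighter).
Aperture: f/2 → f/2.2 → f/2.5 → f/2.8 → f/3.2 → f/3.5 → f/4 — 2 stops stopped down (darker).
Net so far: 1 1/3 stops darker. ISO: 250 → 320 → 400 → 500 → 640.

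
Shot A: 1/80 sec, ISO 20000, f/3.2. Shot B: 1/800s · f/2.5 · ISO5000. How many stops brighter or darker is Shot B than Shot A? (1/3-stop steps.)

4 2/3 stops darker

Aperture: f/3.2 → f/2.8 → f/2.5 — 2/3 stop wider (brighter).
Shutter speed: 1/80 → 1/100 → 1/125 → 1/160 → 1/200 → 1/250 → 1/320 → 1/400 → 1/500 → 1/640 → 1/800 — 3 1/3 stops shorter (darker).
ISO: 20000 → 16000 → 12800 → 10000 → 8000 → 6400 → 5000 — 2 stops dropped (darker).
Net: +2/3 −3 1/3 −2 = −4 2/3 stops.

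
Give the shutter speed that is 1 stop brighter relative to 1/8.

1/4s

Shutter speed: 1/8 → 1/4 — 1 stop slower (brighter).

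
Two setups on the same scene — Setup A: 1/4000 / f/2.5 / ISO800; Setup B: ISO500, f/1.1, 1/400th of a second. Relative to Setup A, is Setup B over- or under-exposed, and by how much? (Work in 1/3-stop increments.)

5 stops brighter

Aperture: f/2.5 → f/2.2 → f/2 → f/1.8 → f/1.6 → f/1.4 → f/1.2 → f/1.1 — 2 1/3 stops larger aperture (brighter).
Shutter speed: 1/4000 → 1/3200 → 1/2500 → 1/2000 → 1/1600 → 1/1250 → 1/1000 → 1/800 → 1/640 → 1/500 → 1/400 — 3 1/3 stops slower (brighter).
ISO: 800 → 640 → 500 — 2/3 stop dropped (darker).
Net: +2 1/3 +3 1/3 −2/3 = +5 stops.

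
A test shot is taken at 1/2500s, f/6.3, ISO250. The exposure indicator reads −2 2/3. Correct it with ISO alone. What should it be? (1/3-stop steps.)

ISO 1600

Underexposed by 2 2/3 stops → need 2 2/3 stops brighter.
ISO: 250 → 320 → 400 → 500 → 640 → 800 → 1000 → 1250 → 1600.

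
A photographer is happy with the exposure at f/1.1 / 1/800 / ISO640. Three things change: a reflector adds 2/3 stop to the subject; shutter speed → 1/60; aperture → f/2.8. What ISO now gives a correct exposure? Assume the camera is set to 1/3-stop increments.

Scene light: 2/3 stop brighter.
Shutter speed: 1/800 → 1/640 → 1/500 → 1/400 → 1/320 → 1/250 → 1/200 → 1/160 → 1/125 → 1/100 → 1/80 → 1/60 — 3 2/3 stops slower (brighter).
Aperture: f/1.1 → f/1.2 → f/1.4 → f/1.6 → f/1.8 → f/2 → f/2.2 → f/2.5 → f/2.8 — 2 2/3 stops stopped down (darker).
Net so far: 1 2/3 stops brighter. ISO: 640 → 500 → 400 → 320 → 250 → 200.

ISO 200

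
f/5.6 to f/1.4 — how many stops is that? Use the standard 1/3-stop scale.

f/5.6 → f/5 → f/4.5 → f/4 → f/3.5 → f/3.2 → f/2.8 → f/2.5 → f/2.2 → f/2 → f/1.8 → f/1.6 → f/1.4 — count the steps: 12 third-stops = 4 stops.

4 stops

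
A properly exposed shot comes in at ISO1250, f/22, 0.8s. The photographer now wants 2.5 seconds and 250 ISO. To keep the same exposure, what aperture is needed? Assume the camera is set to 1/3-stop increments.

Shutter speed: 0.8 → 1 → 1.3 → 1.6 → 2 → 2.5 — 1 2/3 stops longer (brighter).
ISO: 1250 → 1000 → 800 → 640 → 500 → 400 → 320 → 250 — 2 1/3 stops dropped (darker).
Net change so far: 2/3 stop darker. Offset with the aperture: f/22 → f/20 → f/18.

f/18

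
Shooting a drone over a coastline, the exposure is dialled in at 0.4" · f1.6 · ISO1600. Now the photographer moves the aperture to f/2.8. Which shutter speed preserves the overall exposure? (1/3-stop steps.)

Aperture: f/1.6 → f/1.8 → f/2 → f/2.2 → f/2.5 → f/2.8 — 1 2/3 stops narrower (darker).
Need 1 2/3 stops brighter from the shutter speed: 0.4 → 0.5 → 0.6 → 0.8 → 1 → 1.3.

1.3 s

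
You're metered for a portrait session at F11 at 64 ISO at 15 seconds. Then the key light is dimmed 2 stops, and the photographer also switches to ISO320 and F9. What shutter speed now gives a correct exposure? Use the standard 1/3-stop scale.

8 s

Scene light: 2 stops darker.
ISO: 64 → 80 → 100 → 125 → 160 → 200 → 250 → 320 — 2 1/3 stops raised (brighter).
Aperture: f/11 → f/10 → f/9 — 2/3 stop wider (brighter).
Net so far: 1 stop brighter. Shutter speed: 15 → 13 → 10 → 8.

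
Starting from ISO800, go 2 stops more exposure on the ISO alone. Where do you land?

ISO: 800 → 1600 → 3200 — 2 stops higher (brighter).

ISO 3200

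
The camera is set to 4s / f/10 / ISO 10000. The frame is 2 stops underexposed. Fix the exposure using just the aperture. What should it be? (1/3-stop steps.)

f/5

Underexposed by 2 stops → need 2 stops brighter.
Aperture: f/10 → f/9 → f/8 → f/7.1 → f/6.3 → f/5.6 → f/5.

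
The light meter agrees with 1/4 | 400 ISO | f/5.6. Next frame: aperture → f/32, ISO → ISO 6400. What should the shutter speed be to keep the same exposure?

Aperture: f/5.6 → f/8 → f/11 → f/16 → f/22 → f/32 — 5 stops narrower (darker).
ISO: 400 → 800 → 1600 → 3200 → 6400 — 4 stops raised (brighter).
Net change so far: 1 stop darker. Offset with the shutter speed: 1/4 → 1/2.

1/2s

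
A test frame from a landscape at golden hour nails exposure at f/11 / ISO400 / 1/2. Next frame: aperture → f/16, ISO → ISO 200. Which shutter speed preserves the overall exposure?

Aperture: f/11 → f/16 — 1 stop narrower (darker).
ISO: 400 → 200 — 1 stop lower (darker).
Net change so far: 2 stops darker. Offset with the shutter speed: 1/2 → 1 → 2.

2 s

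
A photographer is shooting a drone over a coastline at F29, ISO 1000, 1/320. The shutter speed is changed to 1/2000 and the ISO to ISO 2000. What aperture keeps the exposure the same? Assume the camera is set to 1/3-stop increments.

f/16

Shutter speed: 1/320 → 1/400 → 1/500 → 1/640 → 1/800 → 1/1000 → 1/1250 → 1/1600 → 1/2000 — 2 2/3 stops shorter (darker).
ISO: 1000 → 1250 → 1600 → 2000 — 1 stop higher (brighter).
Net change so far: 1 2/3 stops darker. Offset with the aperture: f/29 → f/25 → f/22 → f/20 → f/18 → f/16.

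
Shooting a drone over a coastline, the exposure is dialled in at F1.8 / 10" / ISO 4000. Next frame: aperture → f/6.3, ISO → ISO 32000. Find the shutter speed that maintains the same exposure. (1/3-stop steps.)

Aperture: f/1.8 → f/2 → f/2.2 → f/2.5 → f/2.8 → f/3.2 → f/3.5 → f/4 → f/4.5 → f/5 → f/5.6 → f/6.3 — 3 2/3 stops stopped down (darker).
ISO: 4000 → 5000 → 6400 → 8000 → 10000 → 12800 → 16000 → 20000 → 25600 → 32000 — 3 stops raised (brighter).
Net change so far: 2/3 stop darker. Offset with the shutter speed: 10 → 13 → 15.

15 s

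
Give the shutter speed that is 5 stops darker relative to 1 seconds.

Shutter speed: 1 → 1/2 → 1/4 → 1/8 → 1/15 → 1/30 — 5 stops faster (darker).

1/30s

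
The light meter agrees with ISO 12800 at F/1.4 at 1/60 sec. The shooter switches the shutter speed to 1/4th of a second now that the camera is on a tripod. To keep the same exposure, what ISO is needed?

Shutter speed: 1/60 → 1/30 → 1/15 → 1/8 → 1/4 — 4 stops slower (brighter).
Need 4 stops darker from the ISO: 12800 → 6400 → 3200 → 1600 → 800.

ISO 800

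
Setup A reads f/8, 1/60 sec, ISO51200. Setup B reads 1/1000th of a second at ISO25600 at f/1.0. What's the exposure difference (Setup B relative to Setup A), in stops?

1 stop brighter

Aperture: f/8 → f/5.6 → f/4 → f/2.8 → f/2 → f/1.4 → f/1.0 — 6 stops opened up (brighter).
Shutter speed: 1/60 → 1/125 → 1/250 → 1/500 → 1/1000 — 4 stops faster (darker).
ISO: 51200 → 25600 — 1 stop dropped (darker).
Net: +6 −4 −1 = +1 stop.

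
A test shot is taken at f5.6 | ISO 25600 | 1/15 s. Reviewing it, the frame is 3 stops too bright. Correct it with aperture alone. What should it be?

Overexposed by 3 stops → need 3 stops darker.
Aperture: f/5.6 → f/8 → f/11 → f/16.

f/16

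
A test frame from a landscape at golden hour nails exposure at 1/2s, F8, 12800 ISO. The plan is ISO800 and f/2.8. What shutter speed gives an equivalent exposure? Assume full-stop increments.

1 s

ISO: 12800 → 6400 → 3200 → 1600 → 800 — 4 stops lower (darker).
Aperture: f/8 → f/5.6 → f/4 → f/2.8 — 3 stops wider (brighter).
Net change so far: 1 stop darker. Offset with the shutter speed: 1/2 → 1.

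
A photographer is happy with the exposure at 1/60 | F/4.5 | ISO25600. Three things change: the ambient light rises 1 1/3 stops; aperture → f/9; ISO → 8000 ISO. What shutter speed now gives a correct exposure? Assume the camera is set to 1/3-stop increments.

Scene light: 1 1/3 stops brighter.
Aperture: f/4.5 → f/5 → f/5.6 → f/6.3 → f/7.1 → f/8 → f/9 — 2 stops narrower (darker).
ISO: 25600 → 20000 → 16000 → 12800 → 10000 → 8000 — 1 2/3 stops dropped (darker).
Net so far: 2 1/3 stops darker. Shutter speed: 1/60 → 1/50 → 1/40 → 1/30 → 1/25 → 1/20 → 1/15 → 1/13.

1/13s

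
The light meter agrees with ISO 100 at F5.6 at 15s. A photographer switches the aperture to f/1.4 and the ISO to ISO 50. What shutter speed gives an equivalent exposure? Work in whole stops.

2 s

Aperture: f/5.6 → f/4 → f/2.8 → f/2 → f/1.4 — 4 stops wider (brighter).
ISO: 100 → 50 — 1 stop dropped (darker).
Net change so far: 3 stops brighter. Offset with the shutter speed: 15 → 8 → 4 → 2.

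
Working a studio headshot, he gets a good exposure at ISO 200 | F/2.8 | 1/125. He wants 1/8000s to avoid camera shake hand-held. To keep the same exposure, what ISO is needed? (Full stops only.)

Shutter speed: 1/125 → 1/250 → 1/500 → 1/1000 → 1/2000 → 1/4000 → 1/8000 — 6 stops shorter (darker).
Need 6 stops brighter from the ISO: 200 → 400 → 800 → 1600 → 3200 → 6400 → 12800.

ISO 12800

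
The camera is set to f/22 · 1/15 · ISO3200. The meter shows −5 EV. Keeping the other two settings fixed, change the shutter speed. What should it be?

Underexposed by 5 stops → need 5 stops brighter.
Shutter speed: 1/15 → 1/8 → 1/4 → 1/2 → 1 → 2.

2 s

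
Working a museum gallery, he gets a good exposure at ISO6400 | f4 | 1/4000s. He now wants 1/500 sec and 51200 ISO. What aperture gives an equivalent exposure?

Shutter speed: 1/4000 → 1/2000 → 1/1000 → 1/500 — 3 stops longer (brighter).
ISO: 6400 → 12800 → 25600 → 51200 — 3 stops raised (brighter).
Net change so far: 6 stops brighter. Offset with the aperture: f/4 → f/5.6 → f/8 → f/11 → f/16 → f/22 → f/32.

f/32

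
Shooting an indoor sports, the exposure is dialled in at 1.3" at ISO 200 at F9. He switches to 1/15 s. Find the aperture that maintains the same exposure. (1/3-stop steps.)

f/2

Shutter speed: 1.3 → 1 → 0.8 → 0.6 → 0.5 → 0.4 → 0.3 → 1/4 → 1/5 → 1/6 → 1/8 → 1/10 → 1/13 → 1/15 — 4 1/3 stops shorter (darker).
Need 4 1/3 stops brighter from the aperture: f/9 → f/8 → f/7.1 → f/6.3 → f/5.6 → f/5 → f/4.5 → f/4 → f/3.5 → f/3.2 → f/2.8 → f/2.5 → f/2.2 → f/2.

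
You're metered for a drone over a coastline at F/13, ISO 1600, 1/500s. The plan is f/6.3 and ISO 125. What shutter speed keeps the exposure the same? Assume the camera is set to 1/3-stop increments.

Aperture: f/13 → f/11 → f/10 → f/9 → f/8 → f/7.1 → f/6.3 — 2 stops larger aperture (brighter).
ISO: 1600 → 1250 → 1000 → 800 → 640 → 500 → 400 → 320 → 250 → 200 → 160 → 125 — 3 2/3 stops dropped (darker).
Net change so far: 1 2/3 stops darker. Offset with the shutter speed: 1/500 → 1/400 → 1/320 → 1/250 → 1/200 → 1/160.

1/160s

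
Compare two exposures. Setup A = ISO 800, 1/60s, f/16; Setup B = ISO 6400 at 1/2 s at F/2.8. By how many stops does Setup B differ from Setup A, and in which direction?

Aperture: f/16 → f/11 → f/8 → f/5.6 → f/4 → f/2.8 — 5 stops wider (brighter).
Shutter speed: 1/60 → 1/30 → 1/15 → 1/8 → 1/4 → 1/2 — 5 stops longer (brighter).
ISO: 800 → 1600 → 3200 → 6400 — 3 stops higher (brighter).
Net: +5 +5 +3 = +13 stops.

13 stops brighter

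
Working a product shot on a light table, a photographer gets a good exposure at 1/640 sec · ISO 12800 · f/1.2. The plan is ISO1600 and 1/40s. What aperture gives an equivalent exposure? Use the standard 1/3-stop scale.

ISO: 12800 → 10000 → 8000 → 6400 → 5000 → 4000 → 3200 → 2500 → 2000 → 1600 — 3 stops lower (darker).
Shutter speed: 1/640 → 1/500 → 1/400 → 1/320 → 1/250 → 1/200 → 1/160 → 1/125 → 1/100 → 1/80 → 1/60 → 1/50 → 1/40 — 4 stops longer (brighter).
Net change so far: 1 stop brighter. Offset with the aperture: f/1.2 → f/1.4 → f/1.6 → f/1.8.

f/1.8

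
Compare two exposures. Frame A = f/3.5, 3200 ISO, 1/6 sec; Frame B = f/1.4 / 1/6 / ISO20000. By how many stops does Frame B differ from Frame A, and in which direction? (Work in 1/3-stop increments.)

Aperture: f/3.5 → f/3.2 → f/2.8 → f/2.5 → f/2.2 → f/2 → f/1.8 → f/1.6 → f/1.4 — 2 2/3 stops opened up (brighter).
Shutter speed: unchanged.
ISO: 3200 → 4000 → 5000 → 6400 → 8000 → 10000 → 12800 → 16000 → 20000 — 2 2/3 stops raised (brighter).
Net: +2 2/3 +2 2/3 = +5 1/3 stops.

5 1/3 stops brighter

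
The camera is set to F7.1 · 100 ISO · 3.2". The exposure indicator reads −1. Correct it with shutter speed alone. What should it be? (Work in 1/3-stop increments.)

Underexposed by 1 stop → need 1 stop brighter.
Shutter speed: 3.2 → 4 → 5 → 6.

6 s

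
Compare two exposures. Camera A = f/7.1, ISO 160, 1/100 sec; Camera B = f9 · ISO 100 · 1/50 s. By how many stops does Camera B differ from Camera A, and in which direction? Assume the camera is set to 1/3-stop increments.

Aperture: f/7.1 → f/8 → f/9 — 2/3 stop narrower (darker).
Shutter speed: 1/100 → 1/80 → 1/60 → 1/50 — 1 stop slower (brighter).
ISO: 160 → 125 → 100 — 2/3 stop dropped (darker).
Net: −2/3 +1 −2/3 = −1/3 stops.

1/3 stop darker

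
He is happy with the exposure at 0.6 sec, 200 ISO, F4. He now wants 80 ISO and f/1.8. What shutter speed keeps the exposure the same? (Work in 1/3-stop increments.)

ISO: 200 → 160 → 125 → 100 → 80 — 1 1/3 stops lower (darker).
Aperture: f/4 → f/3.5 → f/3.2 → f/2.8 → f/2.5 → f/2.2 → f/2 → f/1.8 — 2 1/3 stops opened up (brighter).
Net change so far: 1 stop brighter. Offset with the shutter speed: 0.6 → 0.5 → 0.4 → 0.3.

0.3 s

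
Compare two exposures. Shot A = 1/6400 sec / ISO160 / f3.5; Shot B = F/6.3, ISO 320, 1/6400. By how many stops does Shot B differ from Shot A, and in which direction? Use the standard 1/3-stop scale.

Aperture: f/3.5 → f/4 → f/4.5 → f/5 → f/5.6 → f/6.3 — 1 2/3 stops stopped down (darker).
Shutter speed: unchanged.
ISO: 160 → 200 → 250 → 320 — 1 stop raised (brighter).
Net: −1 2/3 +1 = −2/3 stops.

2/3 stop darker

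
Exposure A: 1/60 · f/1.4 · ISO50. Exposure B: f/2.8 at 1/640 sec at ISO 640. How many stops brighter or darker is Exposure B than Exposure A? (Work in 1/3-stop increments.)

1 2/3 stops darker

Aperture: f/1.4 → f/1.6 → f/1.8 → f/2 → f/2.2 → f/2.5 → f/2.8 — 2 stops narrower (darker).
Shutter speed: 1/60 → 1/80 → 1/100 → 1/125 → 1/160 → 1/200 → 1/250 → 1/320 → 1/400 → 1/500 → 1/640 — 3 1/3 stops shorter (darker).
ISO: 50 → 64 → 80 → 100 → 125 → 160 → 200 → 250 → 320 → 400 → 500 → 640 — 3 2/3 stops higher (brighter).
Net: −2 −3 1/3 +3 2/3 = −1 2/3 stops.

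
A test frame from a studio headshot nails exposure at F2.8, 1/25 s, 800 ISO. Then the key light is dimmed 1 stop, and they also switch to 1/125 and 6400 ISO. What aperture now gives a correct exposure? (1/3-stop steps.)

f/2.5

Scene light: 1 stop darker.
Shutter speed: 1/25 → 1/30 → 1/40 → 1/50 → 1/60 → 1/80 → 1/100 → 1/125 — 2 1/3 stops shorter (darker).
ISO: 800 → 1000 → 1250 → 1600 → 2000 → 2500 → 3200 → 4000 → 5000 → 6400 — 3 stops higher (brighter).
Net so far: 1/3 stop darker. Aperture: f/2.8 → f/2.5.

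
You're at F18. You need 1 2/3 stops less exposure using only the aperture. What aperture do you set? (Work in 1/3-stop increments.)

Aperture: f/18 → f/20 → f/22 → f/25 → f/29 → f/32 — 1 2/3 stops narrower (darker).

f/32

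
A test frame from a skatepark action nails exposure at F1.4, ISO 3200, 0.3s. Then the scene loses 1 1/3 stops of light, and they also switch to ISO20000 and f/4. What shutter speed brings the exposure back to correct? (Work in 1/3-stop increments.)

1 s

Scene light: 1 1/3 stops darker.
ISO: 3200 → 4000 → 5000 → 6400 → 8000 → 10000 → 12800 → 16000 → 20000 — 2 2/3 stops raised (brighter).
Aperture: f/1.4 → f/1.6 → f/1.8 → f/2 → f/2.2 → f/2.5 → f/2.8 → f/3.2 → f/3.5 → f/4 — 3 stops narrower (darker).
Net so far: 1 2/3 stops darker. Shutter speed: 0.3 → 0.4 → 0.5 → 0.6 → 0.8 → 1.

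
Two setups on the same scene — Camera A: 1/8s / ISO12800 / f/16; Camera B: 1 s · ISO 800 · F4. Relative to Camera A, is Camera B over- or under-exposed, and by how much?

Aperture: f/16 → f/11 → f/8 → f/5.6 → f/4 — 4 stops wider (brighter).
Shutter speed: 1/8 → 1/4 → 1/2 → 1 — 3 stops longer (brighter).
ISO: 12800 → 6400 → 3200 → 1600 → 800 — 4 stops dropped (darker).
Net: +4 +3 −4 = +3 stops.

3 stops brighter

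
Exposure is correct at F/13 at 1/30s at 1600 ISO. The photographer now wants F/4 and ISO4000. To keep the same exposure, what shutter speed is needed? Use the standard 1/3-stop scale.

1/800s

Aperture: f/13 → f/11 → f/10 → f/9 → f/8 → f/7.1 → f/6.3 → f/5.6 → f/5 → f/4.5 → f/4 — 3 1/3 stops larger aperture (brighter).
ISO: 1600 → 2000 → 2500 → 3200 → 4000 — 1 1/3 stops raised (brighter).
Net change so far: 4 2/3 stops brighter. Offset with the shutter speed: 1/30 → 1/40 → 1/50 → 1/60 → 1/80 → 1/100 → 1/125 → 1/160 → 1/200 → 1/250 → 1/320 → 1/400 → 1/500 → 1/640 → 1/800.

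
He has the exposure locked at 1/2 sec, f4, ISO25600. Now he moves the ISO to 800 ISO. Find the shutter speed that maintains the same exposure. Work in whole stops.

ISO: 25600 → 12800 → 6400 → 3200 → 1600 → 800 — 5 stops lower (darker).
Need 5 stops brighter from the shutter speed: 1/2 → 1 → 2 → 4 → 8 → 15.

15 s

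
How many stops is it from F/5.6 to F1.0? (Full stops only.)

f/5.6 → f/4 → f/2.8 → f/2 → f/1.4 → f/1.0 — count the steps: 5 stops.

5 stops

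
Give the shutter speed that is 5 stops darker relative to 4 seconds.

1/8s

Shutter speed: 4 → 2 → 1 → 1/2 → 1/4 → 1/8 — 5 stops faster (darker).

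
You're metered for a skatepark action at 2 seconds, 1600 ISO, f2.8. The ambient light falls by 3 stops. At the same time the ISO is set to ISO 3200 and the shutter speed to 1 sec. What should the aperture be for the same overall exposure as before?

Scene light: 3 stops darker.
ISO: 1600 → 3200 — 1 stop raised (brighter).
Shutter speed: 2 → 1 — 1 stop faster (darker).
Net so far: 3 stops darker. Aperture: f/2.8 → f/2 → f/1.4 → f/1.0.

f/1.0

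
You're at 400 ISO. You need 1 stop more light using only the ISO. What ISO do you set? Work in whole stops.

ISO 800

ISO: 400 → 800 — 1 stop raised (brighter).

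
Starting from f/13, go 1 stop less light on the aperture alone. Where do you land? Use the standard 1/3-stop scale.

f/18

Aperture: f/13 → f/14 → f/16 → f/18 — 1 stop stopped down (darker).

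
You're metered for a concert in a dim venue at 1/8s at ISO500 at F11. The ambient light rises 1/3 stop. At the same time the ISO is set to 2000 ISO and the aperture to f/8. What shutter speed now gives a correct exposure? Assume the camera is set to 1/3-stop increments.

Scene light: 1/3 stop brighter.
ISO: 500 → 640 → 800 → 1000 → 1250 → 1600 → 2000 — 2 stops raised (brighter).
Aperture: f/11 → f/10 → f/9 → f/8 — 1 stop wider (brighter).
Net so far: 3 1/3 stops brighter. Shutter speed: 1/8 → 1/10 → 1/13 → 1/15 → 1/20 → 1/25 → 1/30 → 1/40 → 1/50 → 1/60 → 1/80.

1/80s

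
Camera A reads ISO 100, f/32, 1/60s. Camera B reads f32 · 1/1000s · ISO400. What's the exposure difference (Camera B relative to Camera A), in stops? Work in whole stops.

2 stops darker

Aperture: unchanged.
Shutter speed: 1/60 → 1/125 → 1/250 → 1/500 → 1/1000 — 4 stops shorter (darker).
ISO: 100 → 200 → 400 — 2 stops higher (brighter).
Net: −4 +2 = −2 stops.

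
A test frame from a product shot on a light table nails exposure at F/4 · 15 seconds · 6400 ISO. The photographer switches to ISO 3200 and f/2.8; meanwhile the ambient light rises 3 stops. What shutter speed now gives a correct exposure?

Scene light: 3 stops brighter.
ISO: 6400 → 3200 — 1 stop dropped (darker).
Aperture: f/4 → f/2.8 — 1 stop opened up (brighter).
Net so far: 3 stops brighter. Shutter speed: 15 → 8 → 4 → 2.

2 s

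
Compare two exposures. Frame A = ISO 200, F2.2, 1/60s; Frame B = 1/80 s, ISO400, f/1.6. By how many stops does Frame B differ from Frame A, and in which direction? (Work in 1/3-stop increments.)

1 2/3 stops brighter

Aperture: f/2.2 → f/2 → f/1.8 → f/1.6 — 1 stop wider (brighter).
Shutter speed: 1/60 → 1/80 — 1/3 stop shorter (darker).
ISO: 200 → 250 → 320 → 400 — 1 stop higher (brighter).
Net: +1 −1/3 +1 = +1 2/3 stops.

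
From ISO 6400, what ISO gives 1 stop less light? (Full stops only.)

ISO: 6400 → 3200 — 1 stop lower (darker).

ISO 3200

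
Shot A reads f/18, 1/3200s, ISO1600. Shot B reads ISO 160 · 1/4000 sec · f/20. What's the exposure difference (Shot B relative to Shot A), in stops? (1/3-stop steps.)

Aperture: f/18 → f/20 — 1/3 stop narrower (darker).
Shutter speed: 1/3200 → 1/4000 — 1/3 stop shorter (darker).
ISO: 1600 → 1250 → 1000 → 800 → 640 → 500 → 400 → 320 → 250 → 200 → 160 — 3 1/3 stops dropped (darker).
Net: −1/3 −1/3 −3 1/3 = −4 stops.

4 stops darker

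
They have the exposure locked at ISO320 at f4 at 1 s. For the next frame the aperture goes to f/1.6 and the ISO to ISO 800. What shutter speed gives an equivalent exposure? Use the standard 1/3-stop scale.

1/15s

Aperture: f/4 → f/3.5 → f/3.2 → f/2.8 → f/2.5 → f/2.2 → f/2 → f/1.8 → f/1.6 — 2 2/3 stops wider (brighter).
ISO: 320 → 400 → 500 → 640 → 800 — 1 1/3 stops raised (brighter).
Net change so far: 4 stops brighter. Offset with the shutter speed: 1 → 0.8 → 0.6 → 0.5 → 0.4 → 0.3 → 1/4 → 1/5 → 1/6 → 1/8 → 1/10 → 1/13 → 1/15.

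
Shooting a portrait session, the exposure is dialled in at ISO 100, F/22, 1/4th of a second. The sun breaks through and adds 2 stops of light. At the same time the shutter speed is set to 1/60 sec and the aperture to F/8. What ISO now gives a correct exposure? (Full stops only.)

Scene light: 2 stops brighter.
Shutter speed: 1/4 → 1/8 → 1/15 → 1/30 → 1/60 — 4 stops shorter (darker).
Aperture: f/22 → f/16 → f/11 → f/8 — 3 stops wider (brighter).
Net so far: 1 stop brighter. ISO: 100 → 50.

ISO 50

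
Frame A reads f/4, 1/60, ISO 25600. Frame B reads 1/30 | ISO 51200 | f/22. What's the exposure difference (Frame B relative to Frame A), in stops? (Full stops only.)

3 stops darker

Aperture: f/4 → f/5.6 → f/8 → f/11 → f/16 → f/22 — 5 stops narrower (darker).
Shutter speed: 1/60 → 1/30 — 1 stop longer (brighter).
ISO: 25600 → 51200 — 1 stop raised (brighter).
Net: −5 +1 +1 = −3 stops.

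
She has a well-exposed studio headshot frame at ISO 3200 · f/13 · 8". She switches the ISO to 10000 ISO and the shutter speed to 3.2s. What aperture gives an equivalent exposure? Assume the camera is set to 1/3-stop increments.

ISO: 3200 → 4000 → 5000 → 6400 → 8000 → 10000 — 1 2/3 stops raised (brighter).
Shutter speed: 8 → 6 → 5 → 4 → 3.2 — 1 1/3 stops shorter (darker).
Net change so far: 1/3 stop brighter. Offset with the aperture: f/13 → f/14.

f/14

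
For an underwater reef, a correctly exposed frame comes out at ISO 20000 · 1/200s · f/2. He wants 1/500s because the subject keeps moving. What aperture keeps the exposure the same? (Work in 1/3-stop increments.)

Shutter speed: 1/200 → 1/250 → 1/320 → 1/400 → 1/500 — 1 1/3 stops faster (darker).
Need 1 1/3 stops brighter from the aperture: f/2 → f/1.8 → f/1.6 → f/1.4 → f/1.2.

f/1.2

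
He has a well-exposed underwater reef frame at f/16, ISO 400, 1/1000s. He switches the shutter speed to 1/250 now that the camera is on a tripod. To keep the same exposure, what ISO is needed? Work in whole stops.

Shutter speed: 1/1000 → 1/500 → 1/250 — 2 stops slower (brighter).
Need 2 stops darker from the ISO: 400 → 200 → 100.

ISO 100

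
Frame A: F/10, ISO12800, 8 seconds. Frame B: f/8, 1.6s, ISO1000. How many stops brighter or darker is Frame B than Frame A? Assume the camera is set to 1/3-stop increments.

Aperture: f/10 → f/9 → f/8 — 2/3 stop larger aperture (brighter).
Shutter speed: 8 → 6 → 5 → 4 → 3.2 → 2.5 → 2 → 1.6 — 2 1/3 stops shorter (darker).
ISO: 12800 → 10000 → 8000 → 6400 → 5000 → 4000 → 3200 → 2500 → 2000 → 1600 → 1250 → 1000 — 3 2/3 stops dropped (darker).
Net: +2/3 −2 1/3 −3 2/3 = −5 1/3 stops.

5 1/3 stops darker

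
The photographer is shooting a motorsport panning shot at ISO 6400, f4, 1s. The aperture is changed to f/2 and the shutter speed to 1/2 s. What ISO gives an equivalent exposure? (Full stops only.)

Aperture: f/4 → f/2.8 → f/2 — 2 stops wider (brighter).
Shutter speed: 1 → 1/2 — 1 stop shorter (darker).
Net change so far: 1 stop brighter. Offset with the ISO: 6400 → 3200.

ISO 3200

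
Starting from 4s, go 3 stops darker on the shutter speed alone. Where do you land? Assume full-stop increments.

1/2s

Shutter speed: 4 → 2 → 1 → 1/2 — 3 stops shorter (darker).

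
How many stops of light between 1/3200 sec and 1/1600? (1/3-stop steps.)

1/3200 → 1/2500 → 1/2000 → 1/1600 — count the steps: 3 third-stops = 1 stop.

1 stop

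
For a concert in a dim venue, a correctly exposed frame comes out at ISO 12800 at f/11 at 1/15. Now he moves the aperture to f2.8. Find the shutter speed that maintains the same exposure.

Aperture: f/11 → f/8 → f/5.6 → f/4 → f/2.8 — 4 stops opened up (brighter).
Need 4 stops darker from the shutter speed: 1/15 → 1/30 → 1/60 → 1/125 → 1/250.

1/250s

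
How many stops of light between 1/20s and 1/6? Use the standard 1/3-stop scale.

1 2/3 stops

1/20 → 1/15 → 1/13 → 1/10 → 1/8 → 1/6 — count the steps: 5 third-stops = 1 2/3 stops.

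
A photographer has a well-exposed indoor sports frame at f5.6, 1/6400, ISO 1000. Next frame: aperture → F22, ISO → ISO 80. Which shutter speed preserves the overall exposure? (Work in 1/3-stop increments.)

Aperture: f/5.6 → f/6.3 → f/7.1 → f/8 → f/9 → f/10 → f/11 → f/13 → f/14 → f/16 → f/18 → f/20 → f/22 — 4 stops narrower (darker).
ISO: 1000 → 800 → 640 → 500 → 400 → 320 → 250 → 200 → 160 → 125 → 100 → 80 — 3 2/3 stops lower (darker).
Net change so far: 7 2/3 stops darker. Offset with the shutter speed: 1/6400 → 1/5000 → 1/4000 → 1/3200 → 1/2500 → 1/2000 → 1/1600 → 1/1250 → 1/1000 → 1/800 → 1/640 → 1/500 → 1/400 → 1/320 → 1/250 → 1/200 → 1/160 → 1/125 → 1/100 → 1/80 → 1/60 → 1/50 → 1/40 → 1/30.

1/30s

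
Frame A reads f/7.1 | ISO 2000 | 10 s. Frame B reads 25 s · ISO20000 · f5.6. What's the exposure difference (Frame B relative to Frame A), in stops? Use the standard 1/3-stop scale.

5 1/3 stops brighter

Aperture: f/7.1 → f/6.3 → f/5.6 — 2/3 stop wider (brighter).
Shutter speed: 10 → 13 → 15 → 20 → 25 — 1 1/3 stops slower (brighter).
ISO: 2000 → 2500 → 3200 → 4000 → 5000 → 6400 → 8000 → 10000 → 12800 → 16000 → 20000 — 3 1/3 stops higher (brighter).
Net: +2/3 +1 1/3 +3 1/3 = +5 1/3 stops.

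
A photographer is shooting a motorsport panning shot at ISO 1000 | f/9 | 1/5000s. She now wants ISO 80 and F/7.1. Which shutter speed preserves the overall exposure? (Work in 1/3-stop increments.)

ISO: 1000 → 800 → 640 → 500 → 400 → 320 → 250 → 200 → 160 → 125 → 100 → 80 — 3 2/3 stops dropped (darker).
Aperture: f/9 → f/8 → f/7.1 — 2/3 stop opened up (brighter).
Net change so far: 3 stops darker. Offset with the shutter speed: 1/5000 → 1/4000 → 1/3200 → 1/2500 → 1/2000 → 1/1600 → 1/1250 → 1/1000 → 1/800 → 1/640.

1/640s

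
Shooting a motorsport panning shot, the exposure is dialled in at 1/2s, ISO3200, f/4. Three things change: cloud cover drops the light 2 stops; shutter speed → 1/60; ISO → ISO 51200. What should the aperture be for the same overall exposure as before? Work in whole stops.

Scene light: 2 stops darker.
Shutter speed: 1/2 → 1/4 → 1/8 → 1/15 → 1/30 → 1/60 — 5 stops faster (darker).
ISO: 3200 → 6400 → 12800 → 25600 → 51200 — 4 stops raised (brighter).
Net so far: 3 stops darker. Aperture: f/4 → f/2.8 → f/2 → f/1.4.

f/1.4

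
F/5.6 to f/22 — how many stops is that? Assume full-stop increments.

4 stops

f/5.6 → f/8 → f/11 → f/16 → f/22 — count the steps: 4 stops.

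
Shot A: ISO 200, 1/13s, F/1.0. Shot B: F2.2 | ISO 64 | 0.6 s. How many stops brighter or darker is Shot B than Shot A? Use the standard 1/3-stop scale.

Aperture: f/1.0 → f/1.1 → f/1.2 → f/1.4 → f/1.6 → f/1.8 → f/2 → f/2.2 — 2 1/3 stops narrower (darker).
Shutter speed: 1/13 → 1/10 → 1/8 → 1/6 → 1/5 → 1/4 → 0.3 → 0.4 → 0.5 → 0.6 — 3 stops longer (brighter).
ISO: 200 → 160 → 125 → 100 → 80 → 64 — 1 2/3 stops dropped (darker).
Net: −2 1/3 +3 −1 2/3 = −1 stop.

1 stop darker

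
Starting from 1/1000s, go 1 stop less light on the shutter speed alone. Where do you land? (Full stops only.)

1/2000s

Shutter speed: 1/1000 → 1/2000 — 1 stop faster (darker).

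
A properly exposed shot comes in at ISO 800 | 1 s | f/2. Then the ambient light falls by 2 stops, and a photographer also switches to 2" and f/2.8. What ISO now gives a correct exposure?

Scene light: 2 stops darker.
Shutter speed: 1 → 2 — 1 stop longer (brighter).
Aperture: f/2 → f/2.8 — 1 stop smaller aperture (darker).
Net so far: 2 stops darker. ISO: 800 → 1600 → 3200.

ISO 3200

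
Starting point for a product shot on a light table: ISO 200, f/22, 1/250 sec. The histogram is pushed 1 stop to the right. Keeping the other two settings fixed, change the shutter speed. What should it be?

Overexposed by 1 stop → need 1 stop darker.
Shutter speed: 1/250 → 1/500.

1/500s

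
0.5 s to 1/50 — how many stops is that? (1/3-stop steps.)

4 2/3 stops

0.5 → 0.4 → 0.3 → 1/4 → 1/5 → 1/6 → 1/8 → 1/10 → 1/13 → 1/15 → 1/20 → 1/25 → 1/30 → 1/40 → 1/50 — count the steps: 14 third-stops = 4 2/3 stops.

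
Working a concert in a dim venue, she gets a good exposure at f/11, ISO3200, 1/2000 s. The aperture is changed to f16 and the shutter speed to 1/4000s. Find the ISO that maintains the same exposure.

Aperture: f/11 → f/16 — 1 stop narrower (darker).
Shutter speed: 1/2000 → 1/4000 — 1 stop faster (darker).
Net change so far: 2 stops darker. Offset with the ISO: 3200 → 6400 → 12800.

ISO 12800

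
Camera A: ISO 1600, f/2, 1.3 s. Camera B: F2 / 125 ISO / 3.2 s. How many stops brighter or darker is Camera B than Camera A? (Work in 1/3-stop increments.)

Aperture: unchanged.
Shutter speed: 1.3 → 1.6 → 2 → 2.5 → 3.2 — 1 1/3 stops longer (brighter).
ISO: 1600 → 1250 → 1000 → 800 → 640 → 500 → 400 → 320 → 250 → 200 → 160 → 125 — 3 2/3 stops dropped (darker).
Net: +1 1/3 −3 2/3 = −2 1/3 stops.

2 1/3 stops darker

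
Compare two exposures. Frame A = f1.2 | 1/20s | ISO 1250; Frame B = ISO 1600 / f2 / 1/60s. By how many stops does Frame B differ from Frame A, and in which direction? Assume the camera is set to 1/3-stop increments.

2 2/3 stops darker

Aperture: f/1.2 → f/1.4 → f/1.6 → f/1.8 → f/2 — 1 1/3 stops narrower (darker).
Shutter speed: 1/20 → 1/25 → 1/30 → 1/40 → 1/50 → 1/60 — 1 2/3 stops shorter (darker).
ISO: 1250 → 1600 — 1/3 stop raised (brighter).
Net: −1 1/3 −1 2/3 +1/3 = −2 2/3 stops.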